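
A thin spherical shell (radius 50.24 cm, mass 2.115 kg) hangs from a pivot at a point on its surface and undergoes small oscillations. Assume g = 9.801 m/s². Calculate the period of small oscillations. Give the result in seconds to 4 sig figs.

1.837 s

I_cm = (2/3)mr² = 0.35589 kg·m². The pivot is at distance d = 0.5024 m from the centre of mass.
By the parallel-axis theorem, I = I_cm + md² = 0.35589 + 0.53384 = 0.88973 kg·m².
T = 2π√(I/(mgd)) = 2π√(0.88973/(2.115 × 9.801 × 0.5024)) = 1.837 s.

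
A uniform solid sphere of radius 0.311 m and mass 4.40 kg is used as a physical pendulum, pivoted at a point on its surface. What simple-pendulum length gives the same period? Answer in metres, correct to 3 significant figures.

The equivalent simple-pendulum length is L_eq = I/(md), where I is about the pivot and d = 0.3110 m.
I_cm = (2/5)mR² = 0.1702 kg·m², so I = I_cm + md² = 0.1702 + 0.4256 = 0.5958 kg·m².
L_eq = 0.5958/(4.40 × 0.3110) = 0.435 m.

0.435 m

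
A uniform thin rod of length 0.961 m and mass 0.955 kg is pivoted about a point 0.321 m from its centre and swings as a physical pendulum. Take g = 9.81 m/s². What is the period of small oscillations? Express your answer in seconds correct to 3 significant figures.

1.50 s

For a physical pendulum T = 2π√(I/(mgd)), with d = 0.3210 m from pivot to centre of mass.
I_cm = mL²/12 = 0.955 × 0.961²/12 = 0.07350 kg·m²; I = I_cm + md² = 0.07350 + 0.955 × 0.3210² = 0.1719 kg·m².
T = 2π√(0.1719/(0.955 × 9.81 × 0.3210)) = 1.50 s.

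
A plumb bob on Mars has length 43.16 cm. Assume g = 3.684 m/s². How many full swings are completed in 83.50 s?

T = 2π√(L/g) = 2π√(0.4316/3.684) = 2.1506 s.
Number of complete oscillations = ⌊83.50/2.1506⌋ = ⌊38.826⌋ = 38.

38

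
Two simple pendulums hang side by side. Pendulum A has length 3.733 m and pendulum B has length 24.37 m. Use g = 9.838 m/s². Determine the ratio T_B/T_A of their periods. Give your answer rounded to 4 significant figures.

T ∝ √L, so T_B/T_A = √(L_B/L_A) = √(24.37/3.733) = 2.555.

2.555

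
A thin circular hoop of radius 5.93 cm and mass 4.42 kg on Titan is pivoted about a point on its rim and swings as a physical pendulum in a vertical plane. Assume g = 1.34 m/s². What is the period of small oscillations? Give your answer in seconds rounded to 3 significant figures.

I_cm = mr² = 0.01554 kg·m². The pivot is at distance d = 0.0593 m from the centre of mass.
By the parallel-axis theorem, I = I_cm + md² = 0.01554 + 0.01554 = 0.03109 kg·m².
T = 2π√(I/(mgd)) = 2π√(0.03109/(4.42 × 1.34 × 0.0593)) = 1.87 s.

1.87 s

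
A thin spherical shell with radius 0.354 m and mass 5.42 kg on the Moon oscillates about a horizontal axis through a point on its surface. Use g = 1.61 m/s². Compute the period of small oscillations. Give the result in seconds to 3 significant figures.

I_cm = (2/3)mr² = 0.4528 kg·m². The pivot is at distance d = 0.354 m from the centre of mass.
By the parallel-axis theorem, I = I_cm + md² = 0.4528 + 0.6792 = 1.132 kg·m².
T = 2π√(I/(mgd)) = 2π√(1.132/(5.42 × 1.61 × 0.354)) = 3.80 s.

3.80 s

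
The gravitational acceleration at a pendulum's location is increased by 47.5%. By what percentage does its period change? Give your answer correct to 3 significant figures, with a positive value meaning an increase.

T ∝ 1/√g, so T'/T = 1/√(1.475) = 0.8234.
Percentage change in T = (0.8234 − 1) × 100% = -17.7%.

-17.7%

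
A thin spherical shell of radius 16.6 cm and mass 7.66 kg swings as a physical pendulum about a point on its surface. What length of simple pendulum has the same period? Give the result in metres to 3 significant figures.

The equivalent simple-pendulum length is L_eq = I/(md), where I is about the pivot and d = 0.1660 m.
I_cm = (2/3)mR² = 0.1407 kg·m², so I = I_cm + md² = 0.1407 + 0.2111 = 0.3518 kg·m².
L_eq = 0.3518/(7.66 × 0.1660) = 0.277 m.

0.277 m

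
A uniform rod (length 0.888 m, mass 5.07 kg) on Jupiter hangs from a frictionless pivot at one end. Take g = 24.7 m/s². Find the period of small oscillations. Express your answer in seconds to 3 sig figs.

For a physical pendulum T = 2π√(I/(mgd)), with d = 0.4440 m from pivot to centre of mass.
I_cm = mL²/12 = 5.07 × 0.888²/12 = 0.3332 kg·m²; I = I_cm + md² = 0.3332 + 5.07 × 0.4440² = 1.333 kg·m².
T = 2π√(1.333/(5.07 × 24.7 × 0.4440)) = 0.973 s.

0.973 s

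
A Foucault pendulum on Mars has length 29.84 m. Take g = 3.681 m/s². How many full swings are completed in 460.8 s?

T = 2π√(L/g) = 2π√(29.84/3.681) = 17.889 s.
Number of complete oscillations = ⌊460.8/17.889⌋ = ⌊25.758⌋ = 25.

25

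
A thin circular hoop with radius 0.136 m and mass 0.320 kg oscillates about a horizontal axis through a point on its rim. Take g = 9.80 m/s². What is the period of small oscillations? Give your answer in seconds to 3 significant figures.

I_cm = mr² = 0.005919 kg·m². The pivot is at distance d = 0.136 m from the centre of mass.
By the parallel-axis theorem, I = I_cm + md² = 0.005919 + 0.005919 = 0.01184 kg·m².
T = 2π√(I/(mgd)) = 2π√(0.01184/(0.320 × 9.80 × 0.136)) = 1.05 s.

1.05 s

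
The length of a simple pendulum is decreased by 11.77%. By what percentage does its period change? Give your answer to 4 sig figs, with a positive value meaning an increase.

T ∝ √L, so T'/T = √(0.88230) = 0.93931.
Percentage change in T = (0.93931 − 1) × 100% = -6.069%.

-6.069%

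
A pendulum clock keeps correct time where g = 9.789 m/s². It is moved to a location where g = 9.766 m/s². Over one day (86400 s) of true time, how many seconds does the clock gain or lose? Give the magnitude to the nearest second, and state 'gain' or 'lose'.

The clock's period scales as T ∝ 1/√g, so T'/T = √(9.789/9.766) = 1.00118.
In 86400 s of true time the clock registers 86400/1.00118 = 86298.4 s, so it loses 102 s.

lose 102 s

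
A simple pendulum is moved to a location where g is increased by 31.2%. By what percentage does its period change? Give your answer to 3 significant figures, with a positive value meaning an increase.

-12.7%

T ∝ 1/√g, so T'/T = 1/√(1.312) = 0.8730.
Percentage change in T = (0.8730 − 1) × 100% = -12.7%.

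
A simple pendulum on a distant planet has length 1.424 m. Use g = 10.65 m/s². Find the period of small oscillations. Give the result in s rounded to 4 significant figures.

T = 2π√(L/g) = 2π√(1.424/10.65) = 2π × 0.36566 = 2.298 s.

2.298 s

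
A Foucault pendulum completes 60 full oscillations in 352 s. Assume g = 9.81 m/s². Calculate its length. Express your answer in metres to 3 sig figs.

T = 352/60 = 5.867 s.
From T = 2π√(L/g), L = gT²/(4π²) = 9.81 × 5.867²/(4π²) = 8.55 m.

8.55 m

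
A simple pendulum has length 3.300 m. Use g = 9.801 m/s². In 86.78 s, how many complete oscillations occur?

23

T = 2π√(L/g) = 2π√(3.300/9.801) = 3.6459 s.
Number of complete oscillations = ⌊86.78/3.6459⌋ = ⌊23.802⌋ = 23.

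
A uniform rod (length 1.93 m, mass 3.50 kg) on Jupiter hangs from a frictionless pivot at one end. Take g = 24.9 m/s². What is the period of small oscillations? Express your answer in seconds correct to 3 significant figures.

For a physical pendulum T = 2π√(I/(mgd)), with d = 0.9650 m from pivot to centre of mass.
I_cm = mL²/12 = 3.50 × 1.93²/12 = 1.086 kg·m²; I = I_cm + md² = 1.086 + 3.50 × 0.9650² = 4.346 kg·m².
T = 2π√(4.346/(3.50 × 24.9 × 0.9650)) = 1.43 s.

1.43 s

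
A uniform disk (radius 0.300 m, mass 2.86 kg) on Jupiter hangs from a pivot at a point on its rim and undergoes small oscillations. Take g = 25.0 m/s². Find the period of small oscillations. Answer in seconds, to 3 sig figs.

I_cm = ½mr² = 0.1287 kg·m². The pivot is at distance d = 0.300 m from the centre of mass.
By the parallel-axis theorem, I = I_cm + md² = 0.1287 + 0.2574 = 0.3861 kg·m².
T = 2π√(I/(mgd)) = 2π√(0.3861/(2.86 × 25.0 × 0.300)) = 0.843 s.

0.843 s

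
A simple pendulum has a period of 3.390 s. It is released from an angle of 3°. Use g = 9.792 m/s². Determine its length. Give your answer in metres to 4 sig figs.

From T = 2π√(L/g), L = gT²/(4π²) = 9.792 × 3.3900²/(4π²) = 2.850 m.

2.850 m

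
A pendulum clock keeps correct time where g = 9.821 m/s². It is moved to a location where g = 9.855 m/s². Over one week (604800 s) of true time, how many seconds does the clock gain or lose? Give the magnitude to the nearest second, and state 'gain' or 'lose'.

gain 1046 s

The clock's period scales as T ∝ 1/√g, so T'/T = √(9.821/9.855) = 0.998273.
In 604800 s of true time the clock registers 604800/0.998273 = 605846.0 s, so it gains 1046 s.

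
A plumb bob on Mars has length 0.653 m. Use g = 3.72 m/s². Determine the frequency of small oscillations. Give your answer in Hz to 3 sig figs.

0.380 Hz

T = 2π√(L/g) = 2π√(0.653/3.72) = 2.632 s, so f = 1/T = 0.380 Hz.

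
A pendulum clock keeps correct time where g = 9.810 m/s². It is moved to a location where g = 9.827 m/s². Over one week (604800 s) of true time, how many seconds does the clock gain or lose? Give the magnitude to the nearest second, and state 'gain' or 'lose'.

The clock's period scales as T ∝ 1/√g, so T'/T = √(9.810/9.827) = 0.999135.
In 604800 s of true time the clock registers 604800/0.999135 = 605323.8 s, so it gains 524 s.

gain 524 s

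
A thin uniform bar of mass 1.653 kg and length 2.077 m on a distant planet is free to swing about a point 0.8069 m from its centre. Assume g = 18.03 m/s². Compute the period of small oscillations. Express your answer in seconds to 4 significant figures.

1.656 s

For a physical pendulum T = 2π√(I/(mgd)), with d = 0.80690 m from pivot to centre of mass.
I_cm = mL²/12 = 1.653 × 2.077²/12 = 0.59424 kg·m²; I = I_cm + md² = 0.59424 + 1.653 × 0.80690² = 1.6705 kg·m².
T = 2π√(1.6705/(1.653 × 18.03 × 0.80690)) = 1.656 s.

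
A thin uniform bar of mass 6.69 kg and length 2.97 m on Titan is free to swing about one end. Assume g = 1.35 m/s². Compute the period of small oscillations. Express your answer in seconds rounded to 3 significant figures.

7.61 s

For a physical pendulum T = 2π√(I/(mgd)), with d = 1.485 m from pivot to centre of mass.
I_cm = mL²/12 = 6.69 × 2.97²/12 = 4.918 kg·m²; I = I_cm + md² = 4.918 + 6.69 × 1.485² = 19.67 kg·m².
T = 2π√(19.67/(6.69 × 1.35 × 1.485)) = 7.61 s.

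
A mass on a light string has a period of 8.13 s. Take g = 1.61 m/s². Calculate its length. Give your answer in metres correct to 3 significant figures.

2.70 m

From T = 2π√(L/g), L = gT²/(4π²) = 1.61 × 8.130²/(4π²) = 2.70 m.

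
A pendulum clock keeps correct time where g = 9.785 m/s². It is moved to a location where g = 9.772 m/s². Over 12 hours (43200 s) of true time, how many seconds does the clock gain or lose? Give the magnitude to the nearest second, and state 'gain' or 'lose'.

The clock's period scales as T ∝ 1/√g, so T'/T = √(9.785/9.772) = 1.00066.
In 43200 s of true time the clock registers 43200/1.00066 = 43171.3 s, so it loses 29 s.

lose 29 s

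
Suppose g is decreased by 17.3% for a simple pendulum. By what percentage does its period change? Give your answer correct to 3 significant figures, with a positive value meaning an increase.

T ∝ 1/√g, so T'/T = 1/√(0.8270) = 1.100.
Percentage change in T = (1.100 − 1) × 100% = 9.96%.

9.96%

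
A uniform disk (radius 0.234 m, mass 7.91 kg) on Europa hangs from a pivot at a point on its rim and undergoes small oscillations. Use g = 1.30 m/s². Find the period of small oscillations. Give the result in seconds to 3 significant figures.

3.26 s

I_cm = ½mr² = 0.2166 kg·m². The pivot is at distance d = 0.234 m from the centre of mass.
By the parallel-axis theorem, I = I_cm + md² = 0.2166 + 0.4331 = 0.6497 kg·m².
T = 2π√(I/(mgd)) = 2π√(0.6497/(7.91 × 1.30 × 0.234)) = 3.26 s.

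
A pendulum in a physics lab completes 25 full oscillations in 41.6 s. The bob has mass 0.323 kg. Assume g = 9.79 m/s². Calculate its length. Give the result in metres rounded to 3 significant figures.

0.687 m

T = 41.6/25 = 1.664 s.
From T = 2π√(L/g), L = gT²/(4π²) = 9.79 × 1.664²/(4π²) = 0.687 m.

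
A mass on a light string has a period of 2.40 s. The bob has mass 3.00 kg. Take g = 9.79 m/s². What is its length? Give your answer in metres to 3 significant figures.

1.43 m

From T = 2π√(L/g), L = gT²/(4π²) = 9.79 × 2.400²/(4π²) = 1.43 m.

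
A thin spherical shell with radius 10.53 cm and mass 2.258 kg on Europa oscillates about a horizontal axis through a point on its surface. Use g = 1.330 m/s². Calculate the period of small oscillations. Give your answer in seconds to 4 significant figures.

I_cm = (2/3)mr² = 0.016691 kg·m². The pivot is at distance d = 0.1053 m from the centre of mass.
By the parallel-axis theorem, I = I_cm + md² = 0.016691 + 0.025037 = 0.041728 kg·m².
T = 2π√(I/(mgd)) = 2π√(0.041728/(2.258 × 1.330 × 0.1053)) = 2.282 s.

2.282 s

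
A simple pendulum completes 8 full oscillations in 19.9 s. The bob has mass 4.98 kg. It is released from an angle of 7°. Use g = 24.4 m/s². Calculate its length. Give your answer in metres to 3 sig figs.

T = 19.9/8 = 2.487 s.
From T = 2π√(L/g), L = gT²/(4π²) = 24.4 × 2.487²/(4π²) = 3.82 m.

3.82 m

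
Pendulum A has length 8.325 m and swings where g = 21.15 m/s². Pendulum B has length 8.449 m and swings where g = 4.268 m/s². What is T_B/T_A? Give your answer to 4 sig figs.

T = 2π√(L/g), so T_B/T_A = √((L_B/g_B)/(L_A/g_A)) = √((8.449/4.268)/(8.325/21.15)) = 2.243.

2.243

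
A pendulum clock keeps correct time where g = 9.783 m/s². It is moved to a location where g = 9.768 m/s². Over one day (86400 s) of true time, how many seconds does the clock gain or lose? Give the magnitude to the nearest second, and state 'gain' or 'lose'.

lose 66 s

The clock's period scales as T ∝ 1/√g, so T'/T = √(9.783/9.768) = 1.00077.
In 86400 s of true time the clock registers 86400/1.00077 = 86333.7 s, so it loses 66 s.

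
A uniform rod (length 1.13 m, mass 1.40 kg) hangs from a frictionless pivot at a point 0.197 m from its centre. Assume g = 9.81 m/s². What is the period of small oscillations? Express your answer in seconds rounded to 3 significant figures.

For a physical pendulum T = 2π√(I/(mgd)), with d = 0.1970 m from pivot to centre of mass.
I_cm = mL²/12 = 1.40 × 1.13²/12 = 0.1490 kg·m²; I = I_cm + md² = 0.1490 + 1.40 × 0.1970² = 0.2033 kg·m².
T = 2π√(0.2033/(1.40 × 9.81 × 0.1970)) = 1.72 s.

1.72 s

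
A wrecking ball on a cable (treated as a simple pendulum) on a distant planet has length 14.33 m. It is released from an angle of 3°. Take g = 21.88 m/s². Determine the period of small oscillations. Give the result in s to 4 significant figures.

5.085 s

T = 2π√(L/g) = 2π√(14.33/21.88) = 2π × 0.80928 = 5.085 s.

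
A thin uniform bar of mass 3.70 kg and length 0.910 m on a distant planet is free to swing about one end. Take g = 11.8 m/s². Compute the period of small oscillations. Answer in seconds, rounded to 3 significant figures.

For a physical pendulum T = 2π√(I/(mgd)), with d = 0.4550 m from pivot to centre of mass.
I_cm = mL²/12 = 3.70 × 0.910²/12 = 0.2553 kg·m²; I = I_cm + md² = 0.2553 + 3.70 × 0.4550² = 1.021 kg·m².
T = 2π√(1.021/(3.70 × 11.8 × 0.4550)) = 1.42 s.

1.42 s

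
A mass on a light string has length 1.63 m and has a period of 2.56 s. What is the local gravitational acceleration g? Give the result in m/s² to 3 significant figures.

From T = 2π√(L/g), g = 4π²L/T² = 4π² × 1.63/2.560² = 9.82 m/s².

9.82 m/s²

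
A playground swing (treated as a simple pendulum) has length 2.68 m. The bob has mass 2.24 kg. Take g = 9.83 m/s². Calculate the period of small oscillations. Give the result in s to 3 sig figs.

T = 2π√(L/g) = 2π√(2.68/9.83) = 2π × 0.5221 = 3.28 s.

3.28 s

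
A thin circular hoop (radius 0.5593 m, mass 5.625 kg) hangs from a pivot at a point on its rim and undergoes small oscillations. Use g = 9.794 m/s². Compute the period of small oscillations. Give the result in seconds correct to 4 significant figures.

I_cm = mr² = 1.7596 kg·m². The pivot is at distance d = 0.5593 m from the centre of mass.
By the parallel-axis theorem, I = I_cm + md² = 1.7596 + 1.7596 = 3.5192 kg·m².
T = 2π√(I/(mgd)) = 2π√(3.5192/(5.625 × 9.794 × 0.5593)) = 2.123 s.

2.123 s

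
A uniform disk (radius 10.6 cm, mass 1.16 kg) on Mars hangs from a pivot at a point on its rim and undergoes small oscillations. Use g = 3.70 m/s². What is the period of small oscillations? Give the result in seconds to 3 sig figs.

1.30 s

I_cm = ½mr² = 0.006517 kg·m². The pivot is at distance d = 0.106 m from the centre of mass.
By the parallel-axis theorem, I = I_cm + md² = 0.006517 + 0.01303 = 0.01955 kg·m².
T = 2π√(I/(mgd)) = 2π√(0.01955/(1.16 × 3.70 × 0.106)) = 1.30 s.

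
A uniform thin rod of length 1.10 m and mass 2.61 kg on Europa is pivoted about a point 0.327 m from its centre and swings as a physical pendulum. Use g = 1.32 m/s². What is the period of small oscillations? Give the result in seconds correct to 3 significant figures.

For a physical pendulum T = 2π√(I/(mgd)), with d = 0.3270 m from pivot to centre of mass.
I_cm = mL²/12 = 2.61 × 1.10²/12 = 0.2632 kg·m²; I = I_cm + md² = 0.2632 + 2.61 × 0.3270² = 0.5423 kg·m².
T = 2π√(0.5423/(2.61 × 1.32 × 0.3270)) = 4.36 s.

4.36 s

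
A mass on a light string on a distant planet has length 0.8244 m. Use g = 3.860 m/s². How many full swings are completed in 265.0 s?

T = 2π√(L/g) = 2π√(0.8244/3.860) = 2.9037 s.
Number of complete oscillations = ⌊265.0/2.9037⌋ = ⌊91.262⌋ = 91.

91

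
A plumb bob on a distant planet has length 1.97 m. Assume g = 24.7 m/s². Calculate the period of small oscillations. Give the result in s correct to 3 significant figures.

1.77 s

T = 2π√(L/g) = 2π√(1.97/24.7) = 2π × 0.2824 = 1.77 s.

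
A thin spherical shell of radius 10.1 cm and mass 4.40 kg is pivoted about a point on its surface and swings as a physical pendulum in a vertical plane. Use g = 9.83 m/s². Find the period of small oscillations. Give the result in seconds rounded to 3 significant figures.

0.822 s

I_cm = (2/3)mr² = 0.02992 kg·m². The pivot is at distance d = 0.101 m from the centre of mass.
By the parallel-axis theorem, I = I_cm + md² = 0.02992 + 0.04488 = 0.07481 kg·m².
T = 2π√(I/(mgd)) = 2π√(0.07481/(4.40 × 9.83 × 0.101)) = 0.822 s.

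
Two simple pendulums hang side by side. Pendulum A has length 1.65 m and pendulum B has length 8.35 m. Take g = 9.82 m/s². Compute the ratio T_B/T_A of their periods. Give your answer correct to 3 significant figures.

T ∝ √L, so T_B/T_A = √(L_B/L_A) = √(8.35/1.65) = 2.25.

2.25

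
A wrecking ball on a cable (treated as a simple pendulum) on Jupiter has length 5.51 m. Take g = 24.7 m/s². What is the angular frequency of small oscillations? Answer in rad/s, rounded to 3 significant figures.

2.12 rad/s

ω = √(g/L) = √(24.7/5.51) = 2.12 rad/s.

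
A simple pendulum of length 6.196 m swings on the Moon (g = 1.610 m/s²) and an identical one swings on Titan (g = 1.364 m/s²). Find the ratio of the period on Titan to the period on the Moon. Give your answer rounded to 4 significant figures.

1.086

T ∝ 1/√g, so T₂/T₁ = √(g₁/g₂) = √(1.610/1.364) = 1.086.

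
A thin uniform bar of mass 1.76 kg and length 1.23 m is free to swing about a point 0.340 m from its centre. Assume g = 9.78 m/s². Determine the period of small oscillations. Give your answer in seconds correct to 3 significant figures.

1.69 s

For a physical pendulum T = 2π√(I/(mgd)), with d = 0.3400 m from pivot to centre of mass.
I_cm = mL²/12 = 1.76 × 1.23²/12 = 0.2219 kg·m²; I = I_cm + md² = 0.2219 + 1.76 × 0.3400² = 0.4253 kg·m².
T = 2π√(0.4253/(1.76 × 9.78 × 0.3400)) = 1.69 s.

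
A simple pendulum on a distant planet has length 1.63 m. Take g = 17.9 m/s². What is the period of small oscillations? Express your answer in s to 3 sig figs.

T = 2π√(L/g) = 2π√(1.63/17.9) = 2π × 0.3018 = 1.90 s.

1.90 s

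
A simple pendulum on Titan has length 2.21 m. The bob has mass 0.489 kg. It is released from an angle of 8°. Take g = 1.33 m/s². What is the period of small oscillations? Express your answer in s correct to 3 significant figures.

T = 2π√(L/g) = 2π√(2.21/1.33) = 2π × 1.289 = 8.10 s.

8.10 s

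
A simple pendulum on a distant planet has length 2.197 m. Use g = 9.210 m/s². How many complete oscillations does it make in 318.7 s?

103

T = 2π√(L/g) = 2π√(2.197/9.210) = 3.0688 s.
Number of complete oscillations = ⌊318.7/3.0688⌋ = ⌊103.85⌋ = 103.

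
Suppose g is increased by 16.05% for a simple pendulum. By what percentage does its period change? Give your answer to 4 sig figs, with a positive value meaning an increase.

T ∝ 1/√g, so T'/T = 1/√(1.1605) = 0.92828.
Percentage change in T = (0.92828 − 1) × 100% = -7.172%.

-7.172%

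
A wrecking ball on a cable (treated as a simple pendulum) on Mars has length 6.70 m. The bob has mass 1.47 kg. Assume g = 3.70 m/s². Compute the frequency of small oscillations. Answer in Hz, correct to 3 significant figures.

0.118 Hz

T = 2π√(L/g) = 2π√(6.70/3.70) = 8.455 s, so f = 1/T = 0.118 Hz.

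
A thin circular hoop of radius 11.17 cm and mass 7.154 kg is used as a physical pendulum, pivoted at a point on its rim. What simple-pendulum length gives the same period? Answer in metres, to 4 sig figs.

0.2234 m

The equivalent simple-pendulum length is L_eq = I/(md), where I is about the pivot and d = 0.11170 m.
I_cm = mR² = 0.089260 kg·m², so I = I_cm + md² = 0.089260 + 0.089260 = 0.17852 kg·m².
L_eq = 0.17852/(7.154 × 0.11170) = 0.2234 m.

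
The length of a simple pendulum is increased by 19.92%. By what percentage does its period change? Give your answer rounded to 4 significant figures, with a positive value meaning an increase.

9.508%

T ∝ √L, so T'/T = √(1.1992) = 1.0951.
Percentage change in T = (1.0951 − 1) × 100% = 9.508%.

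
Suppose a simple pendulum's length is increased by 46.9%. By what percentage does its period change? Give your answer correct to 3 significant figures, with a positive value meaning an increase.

21.2%

T ∝ √L, so T'/T = √(1.469) = 1.212.
Percentage change in T = (1.212 − 1) × 100% = 21.2%.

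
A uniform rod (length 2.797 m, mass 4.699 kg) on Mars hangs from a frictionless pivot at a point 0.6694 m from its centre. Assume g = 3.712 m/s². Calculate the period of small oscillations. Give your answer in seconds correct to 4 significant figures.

4.181 s

For a physical pendulum T = 2π√(I/(mgd)), with d = 0.66940 m from pivot to centre of mass.
I_cm = mL²/12 = 4.699 × 2.797²/12 = 3.0634 kg·m²; I = I_cm + md² = 3.0634 + 4.699 × 0.66940² = 5.1690 kg·m².
T = 2π√(5.1690/(4.699 × 3.712 × 0.66940)) = 4.181 s.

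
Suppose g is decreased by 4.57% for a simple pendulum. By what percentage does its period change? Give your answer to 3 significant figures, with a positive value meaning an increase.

2.37%

T ∝ 1/√g, so T'/T = 1/√(0.9543) = 1.024.
Percentage change in T = (1.024 − 1) × 100% = 2.37%.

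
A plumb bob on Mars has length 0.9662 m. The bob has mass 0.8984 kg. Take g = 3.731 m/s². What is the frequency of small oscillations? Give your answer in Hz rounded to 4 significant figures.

T = 2π√(L/g) = 2π√(0.9662/3.731) = 3.1974 s, so f = 1/T = 0.3128 Hz.

0.3128 Hz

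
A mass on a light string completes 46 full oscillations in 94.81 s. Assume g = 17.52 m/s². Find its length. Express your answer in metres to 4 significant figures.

1.885 m

T = 94.81/46 = 2.0611 s.
From T = 2π√(L/g), L = gT²/(4π²) = 17.52 × 2.0611²/(4π²) = 1.885 m.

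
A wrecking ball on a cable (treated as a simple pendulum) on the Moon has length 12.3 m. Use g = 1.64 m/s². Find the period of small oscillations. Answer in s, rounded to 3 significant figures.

T = 2π√(L/g) = 2π√(12.3/1.64) = 2π × 2.739 = 17.2 s.

17.2 s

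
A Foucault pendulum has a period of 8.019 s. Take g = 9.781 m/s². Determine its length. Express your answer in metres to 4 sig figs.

From T = 2π√(L/g), L = gT²/(4π²) = 9.781 × 8.0190²/(4π²) = 15.93 m.

15.93 m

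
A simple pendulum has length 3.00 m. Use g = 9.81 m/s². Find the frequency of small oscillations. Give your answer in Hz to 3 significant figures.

T = 2π√(L/g) = 2π√(3.00/9.81) = 3.475 s, so f = 1/T = 0.288 Hz.

0.288 Hz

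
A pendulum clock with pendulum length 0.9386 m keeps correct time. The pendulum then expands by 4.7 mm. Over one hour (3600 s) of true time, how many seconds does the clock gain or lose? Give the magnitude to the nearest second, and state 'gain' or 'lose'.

lose 9 s

T ∝ √L, so T'/T = √(0.94330/0.9386) = 1.00250.
In 3600 s of true time the clock registers 3600/1.00250 = 3591.0 s, so it loses 9 s.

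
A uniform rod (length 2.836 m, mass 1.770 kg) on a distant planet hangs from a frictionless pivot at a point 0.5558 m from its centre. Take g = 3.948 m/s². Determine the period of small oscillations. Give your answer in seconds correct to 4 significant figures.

4.197 s

For a physical pendulum T = 2π√(I/(mgd)), with d = 0.55580 m from pivot to centre of mass.
I_cm = mL²/12 = 1.770 × 2.836²/12 = 1.1863 kg·m²; I = I_cm + md² = 1.1863 + 1.770 × 0.55580² = 1.7331 kg·m².
T = 2π√(1.7331/(1.770 × 3.948 × 0.55580)) = 4.197 s.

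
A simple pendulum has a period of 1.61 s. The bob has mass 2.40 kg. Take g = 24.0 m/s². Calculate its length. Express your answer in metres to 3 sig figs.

From T = 2π√(L/g), L = gT²/(4π²) = 24.0 × 1.610²/(4π²) = 1.58 m.

1.58 m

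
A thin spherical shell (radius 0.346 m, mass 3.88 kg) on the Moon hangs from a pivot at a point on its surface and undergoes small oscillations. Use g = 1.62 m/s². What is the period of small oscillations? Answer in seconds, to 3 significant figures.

3.75 s

I_cm = (2/3)mr² = 0.3097 kg·m². The pivot is at distance d = 0.346 m from the centre of mass.
By the parallel-axis theorem, I = I_cm + md² = 0.3097 + 0.4645 = 0.7742 kg·m².
T = 2π√(I/(mgd)) = 2π√(0.7742/(3.88 × 1.62 × 0.346)) = 3.75 s.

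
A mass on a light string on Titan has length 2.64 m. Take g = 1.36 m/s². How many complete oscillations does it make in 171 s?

19

T = 2π√(L/g) = 2π√(2.64/1.36) = 8.754 s.
Number of complete oscillations = ⌊171/8.754⌋ = ⌊19.53⌋ = 19.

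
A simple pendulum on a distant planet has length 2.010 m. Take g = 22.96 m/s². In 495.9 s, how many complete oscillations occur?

266

T = 2π√(L/g) = 2π√(2.010/22.96) = 1.8591 s.
Number of complete oscillations = ⌊495.9/1.8591⌋ = ⌊266.75⌋ = 266.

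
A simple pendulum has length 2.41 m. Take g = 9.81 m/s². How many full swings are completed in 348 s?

T = 2π√(L/g) = 2π√(2.41/9.81) = 3.114 s.
Number of complete oscillations = ⌊348/3.114⌋ = ⌊111.7⌋ = 111.

111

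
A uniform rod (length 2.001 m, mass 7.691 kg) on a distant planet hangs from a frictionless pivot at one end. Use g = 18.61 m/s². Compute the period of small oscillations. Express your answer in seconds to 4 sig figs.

1.682 s

For a physical pendulum T = 2π√(I/(mgd)), with d = 1.0005 m from pivot to centre of mass.
I_cm = mL²/12 = 7.691 × 2.001²/12 = 2.5662 kg·m²; I = I_cm + md² = 2.5662 + 7.691 × 1.0005² = 10.265 kg·m².
T = 2π√(10.265/(7.691 × 18.61 × 1.0005)) = 1.682 s.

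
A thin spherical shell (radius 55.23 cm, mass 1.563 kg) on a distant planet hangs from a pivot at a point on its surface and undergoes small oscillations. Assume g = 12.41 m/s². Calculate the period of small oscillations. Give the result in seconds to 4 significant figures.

1.711 s

I_cm = (2/3)mr² = 0.31785 kg·m². The pivot is at distance d = 0.5523 m from the centre of mass.
By the parallel-axis theorem, I = I_cm + md² = 0.31785 + 0.47677 = 0.79462 kg·m².
T = 2π√(I/(mgd)) = 2π√(0.79462/(1.563 × 12.41 × 0.5523)) = 1.711 s.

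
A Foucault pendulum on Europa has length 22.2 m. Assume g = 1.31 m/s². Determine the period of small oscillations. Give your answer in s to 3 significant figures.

25.9 s

T = 2π√(L/g) = 2π√(22.2/1.31) = 2π × 4.117 = 25.9 s.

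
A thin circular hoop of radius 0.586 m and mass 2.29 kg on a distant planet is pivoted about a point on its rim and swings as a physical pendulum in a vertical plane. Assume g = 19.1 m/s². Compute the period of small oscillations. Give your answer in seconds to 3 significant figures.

1.56 s

I_cm = mr² = 0.7864 kg·m². The pivot is at distance d = 0.586 m from the centre of mass.
By the parallel-axis theorem, I = I_cm + md² = 0.7864 + 0.7864 = 1.573 kg·m².
T = 2π√(I/(mgd)) = 2π√(1.573/(2.29 × 19.1 × 0.586)) = 1.56 s.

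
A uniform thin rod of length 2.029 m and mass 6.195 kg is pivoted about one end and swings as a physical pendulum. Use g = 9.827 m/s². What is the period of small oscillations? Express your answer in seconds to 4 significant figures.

For a physical pendulum T = 2π√(I/(mgd)), with d = 1.0145 m from pivot to centre of mass.
I_cm = mL²/12 = 6.195 × 2.029²/12 = 2.1253 kg·m²; I = I_cm + md² = 2.1253 + 6.195 × 1.0145² = 8.5013 kg·m².
T = 2π√(8.5013/(6.195 × 9.827 × 1.0145)) = 2.331 s.

2.331 s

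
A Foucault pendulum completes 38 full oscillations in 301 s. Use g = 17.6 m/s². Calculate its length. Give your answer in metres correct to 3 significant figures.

T = 301/38 = 7.921 s.
From T = 2π√(L/g), L = gT²/(4π²) = 17.6 × 7.921²/(4π²) = 28.0 m.

28.0 m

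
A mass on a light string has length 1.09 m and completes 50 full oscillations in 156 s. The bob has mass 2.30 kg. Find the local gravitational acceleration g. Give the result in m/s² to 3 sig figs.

T = 156/50 = 3.120 s.
From T = 2π√(L/g), g = 4π²L/T² = 4π² × 1.09/3.120² = 4.42 m/s².

4.42 m/s²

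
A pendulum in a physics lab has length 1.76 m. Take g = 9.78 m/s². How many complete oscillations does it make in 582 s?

218

T = 2π√(L/g) = 2π√(1.76/9.78) = 2.665 s.
Number of complete oscillations = ⌊582/2.665⌋ = ⌊218.4⌋ = 218.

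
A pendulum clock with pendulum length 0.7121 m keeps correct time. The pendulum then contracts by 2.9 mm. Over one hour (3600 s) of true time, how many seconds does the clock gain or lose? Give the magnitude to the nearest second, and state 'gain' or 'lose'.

T ∝ √L, so T'/T = √(0.70920/0.7121) = 0.997962.
In 3600 s of true time the clock registers 3600/0.997962 = 3607.4 s, so it gains 7 s.

gain 7 s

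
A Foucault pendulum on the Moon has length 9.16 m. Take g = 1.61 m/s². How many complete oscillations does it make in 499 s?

T = 2π√(L/g) = 2π√(9.16/1.61) = 14.99 s.
Number of complete oscillations = ⌊499/14.99⌋ = ⌊33.30⌋ = 33.

33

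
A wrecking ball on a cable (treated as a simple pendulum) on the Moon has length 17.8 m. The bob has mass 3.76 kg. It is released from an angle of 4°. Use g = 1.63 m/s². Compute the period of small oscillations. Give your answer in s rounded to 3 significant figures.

20.8 s

T = 2π√(L/g) = 2π√(17.8/1.63) = 2π × 3.305 = 20.8 s.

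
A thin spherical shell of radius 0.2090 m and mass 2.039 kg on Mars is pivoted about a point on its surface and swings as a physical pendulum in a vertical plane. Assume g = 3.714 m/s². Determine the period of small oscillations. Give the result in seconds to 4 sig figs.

I_cm = (2/3)mr² = 0.059377 kg·m². The pivot is at distance d = 0.2090 m from the centre of mass.
By the parallel-axis theorem, I = I_cm + md² = 0.059377 + 0.089066 = 0.14844 kg·m².
T = 2π√(I/(mgd)) = 2π√(0.14844/(2.039 × 3.714 × 0.2090)) = 1.924 s.

1.924 s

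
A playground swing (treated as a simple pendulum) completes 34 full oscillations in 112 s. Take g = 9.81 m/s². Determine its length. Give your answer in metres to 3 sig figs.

2.70 m

T = 112/34 = 3.294 s.
From T = 2π√(L/g), L = gT²/(4π²) = 9.81 × 3.294²/(4π²) = 2.70 m.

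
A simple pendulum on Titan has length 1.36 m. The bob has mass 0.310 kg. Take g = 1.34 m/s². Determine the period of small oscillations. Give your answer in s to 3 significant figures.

6.33 s

T = 2π√(L/g) = 2π√(1.36/1.34) = 2π × 1.007 = 6.33 s.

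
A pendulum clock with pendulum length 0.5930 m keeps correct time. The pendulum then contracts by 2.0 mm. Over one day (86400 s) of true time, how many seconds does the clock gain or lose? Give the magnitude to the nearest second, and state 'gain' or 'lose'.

gain 146 s

T ∝ √L, so T'/T = √(0.59100/0.5930) = 0.998312.
In 86400 s of true time the clock registers 86400/0.998312 = 86546.1 s, so it gains 146 s.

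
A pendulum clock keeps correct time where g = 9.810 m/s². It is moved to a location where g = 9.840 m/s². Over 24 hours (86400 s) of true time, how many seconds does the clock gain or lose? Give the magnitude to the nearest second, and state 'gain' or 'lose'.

gain 132 s

The clock's period scales as T ∝ 1/√g, so T'/T = √(9.810/9.840) = 0.998474.
In 86400 s of true time the clock registers 86400/0.998474 = 86532.0 s, so it gains 132 s.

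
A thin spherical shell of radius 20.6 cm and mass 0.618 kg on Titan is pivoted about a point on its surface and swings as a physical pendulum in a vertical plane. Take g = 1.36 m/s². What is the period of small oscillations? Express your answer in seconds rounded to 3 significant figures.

I_cm = (2/3)mr² = 0.01748 kg·m². The pivot is at distance d = 0.206 m from the centre of mass.
By the parallel-axis theorem, I = I_cm + md² = 0.01748 + 0.02623 = 0.04371 kg·m².
T = 2π√(I/(mgd)) = 2π√(0.04371/(0.618 × 1.36 × 0.206)) = 3.16 s.

3.16 s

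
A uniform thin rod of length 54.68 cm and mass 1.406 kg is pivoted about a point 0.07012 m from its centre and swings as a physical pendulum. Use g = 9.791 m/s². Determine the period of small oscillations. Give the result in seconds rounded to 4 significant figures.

For a physical pendulum T = 2π√(I/(mgd)), with d = 0.070120 m from pivot to centre of mass.
I_cm = mL²/12 = 1.406 × 0.5468²/12 = 0.035032 kg·m²; I = I_cm + md² = 0.035032 + 1.406 × 0.070120² = 0.041945 kg·m².
T = 2π√(0.041945/(1.406 × 9.791 × 0.070120)) = 1.310 s.

1.310 s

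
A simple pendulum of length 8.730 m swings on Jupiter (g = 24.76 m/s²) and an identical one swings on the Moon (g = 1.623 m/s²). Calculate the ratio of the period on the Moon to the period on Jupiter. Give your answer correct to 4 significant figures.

3.906

T ∝ 1/√g, so T₂/T₁ = √(g₁/g₂) = √(24.76/1.623) = 3.906.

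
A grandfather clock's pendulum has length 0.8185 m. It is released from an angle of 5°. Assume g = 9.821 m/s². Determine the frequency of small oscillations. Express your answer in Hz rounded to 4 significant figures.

0.5513 Hz

T = 2π√(L/g) = 2π√(0.8185/9.821) = 1.8139 s, so f = 1/T = 0.5513 Hz.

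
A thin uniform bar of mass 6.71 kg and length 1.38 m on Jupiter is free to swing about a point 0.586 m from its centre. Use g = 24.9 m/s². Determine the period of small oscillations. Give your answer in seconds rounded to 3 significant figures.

For a physical pendulum T = 2π√(I/(mgd)), with d = 0.5860 m from pivot to centre of mass.
I_cm = mL²/12 = 6.71 × 1.38²/12 = 1.065 kg·m²; I = I_cm + md² = 1.065 + 6.71 × 0.5860² = 3.369 kg·m².
T = 2π√(3.369/(6.71 × 24.9 × 0.5860)) = 1.17 s.

1.17 s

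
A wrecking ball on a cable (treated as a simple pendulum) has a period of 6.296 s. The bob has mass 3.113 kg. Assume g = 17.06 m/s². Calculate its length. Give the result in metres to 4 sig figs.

17.13 m

From T = 2π√(L/g), L = gT²/(4π²) = 17.06 × 6.2960²/(4π²) = 17.13 m.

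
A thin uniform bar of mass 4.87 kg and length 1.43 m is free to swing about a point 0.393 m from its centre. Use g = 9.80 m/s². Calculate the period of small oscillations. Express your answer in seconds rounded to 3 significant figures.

1.82 s

For a physical pendulum T = 2π√(I/(mgd)), with d = 0.3930 m from pivot to centre of mass.
I_cm = mL²/12 = 4.87 × 1.43²/12 = 0.8299 kg·m²; I = I_cm + md² = 0.8299 + 4.87 × 0.3930² = 1.582 kg·m².
T = 2π√(1.582/(4.87 × 9.80 × 0.3930)) = 1.82 s.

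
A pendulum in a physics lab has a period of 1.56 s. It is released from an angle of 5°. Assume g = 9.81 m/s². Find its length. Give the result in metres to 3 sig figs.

0.605 m

From T = 2π√(L/g), L = gT²/(4π²) = 9.81 × 1.560²/(4π²) = 0.605 m.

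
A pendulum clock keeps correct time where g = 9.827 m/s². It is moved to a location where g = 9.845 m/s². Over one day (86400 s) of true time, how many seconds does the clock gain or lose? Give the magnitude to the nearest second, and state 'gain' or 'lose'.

The clock's period scales as T ∝ 1/√g, so T'/T = √(9.827/9.845) = 0.999085.
In 86400 s of true time the clock registers 86400/0.999085 = 86479.1 s, so it gains 79 s.

gain 79 s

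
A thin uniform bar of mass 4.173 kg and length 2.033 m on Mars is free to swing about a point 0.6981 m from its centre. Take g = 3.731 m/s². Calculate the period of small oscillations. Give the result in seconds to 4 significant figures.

3.551 s

For a physical pendulum T = 2π√(I/(mgd)), with d = 0.69810 m from pivot to centre of mass.
I_cm = mL²/12 = 4.173 × 2.033²/12 = 1.4373 kg·m²; I = I_cm + md² = 1.4373 + 4.173 × 0.69810² = 3.4710 kg·m².
T = 2π√(3.4710/(4.173 × 3.731 × 0.69810)) = 3.551 s.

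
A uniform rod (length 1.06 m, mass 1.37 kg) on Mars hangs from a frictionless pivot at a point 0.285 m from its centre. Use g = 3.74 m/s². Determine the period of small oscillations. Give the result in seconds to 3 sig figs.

For a physical pendulum T = 2π√(I/(mgd)), with d = 0.2850 m from pivot to centre of mass.
I_cm = mL²/12 = 1.37 × 1.06²/12 = 0.1283 kg·m²; I = I_cm + md² = 0.1283 + 1.37 × 0.2850² = 0.2396 kg·m².
T = 2π√(0.2396/(1.37 × 3.74 × 0.2850)) = 2.54 s.

2.54 s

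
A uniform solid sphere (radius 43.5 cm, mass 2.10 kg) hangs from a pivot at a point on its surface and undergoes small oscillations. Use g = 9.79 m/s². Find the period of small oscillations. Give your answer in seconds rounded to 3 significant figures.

1.57 s

I_cm = (2/5)mr² = 0.1589 kg·m². The pivot is at distance d = 0.435 m from the centre of mass.
By the parallel-axis theorem, I = I_cm + md² = 0.1589 + 0.3974 = 0.5563 kg·m².
T = 2π√(I/(mgd)) = 2π√(0.5563/(2.10 × 9.79 × 0.435)) = 1.57 s.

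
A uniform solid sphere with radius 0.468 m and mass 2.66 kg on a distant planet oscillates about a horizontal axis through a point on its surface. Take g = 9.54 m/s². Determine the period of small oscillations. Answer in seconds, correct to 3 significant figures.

1.65 s

I_cm = (2/5)mr² = 0.2330 kg·m². The pivot is at distance d = 0.468 m from the centre of mass.
By the parallel-axis theorem, I = I_cm + md² = 0.2330 + 0.5826 = 0.8156 kg·m².
T = 2π√(I/(mgd)) = 2π√(0.8156/(2.66 × 9.54 × 0.468)) = 1.65 s.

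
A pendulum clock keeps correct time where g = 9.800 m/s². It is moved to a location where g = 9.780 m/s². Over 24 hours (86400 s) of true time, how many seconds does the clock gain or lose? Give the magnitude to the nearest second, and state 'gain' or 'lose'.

The clock's period scales as T ∝ 1/√g, so T'/T = √(9.800/9.780) = 1.00102.
In 86400 s of true time the clock registers 86400/1.00102 = 86311.8 s, so it loses 88 s.

lose 88 s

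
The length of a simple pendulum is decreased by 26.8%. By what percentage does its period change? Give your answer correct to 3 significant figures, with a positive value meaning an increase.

T ∝ √L, so T'/T = √(0.7320) = 0.8556.
Percentage change in T = (0.8556 − 1) × 100% = -14.4%.

-14.4%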